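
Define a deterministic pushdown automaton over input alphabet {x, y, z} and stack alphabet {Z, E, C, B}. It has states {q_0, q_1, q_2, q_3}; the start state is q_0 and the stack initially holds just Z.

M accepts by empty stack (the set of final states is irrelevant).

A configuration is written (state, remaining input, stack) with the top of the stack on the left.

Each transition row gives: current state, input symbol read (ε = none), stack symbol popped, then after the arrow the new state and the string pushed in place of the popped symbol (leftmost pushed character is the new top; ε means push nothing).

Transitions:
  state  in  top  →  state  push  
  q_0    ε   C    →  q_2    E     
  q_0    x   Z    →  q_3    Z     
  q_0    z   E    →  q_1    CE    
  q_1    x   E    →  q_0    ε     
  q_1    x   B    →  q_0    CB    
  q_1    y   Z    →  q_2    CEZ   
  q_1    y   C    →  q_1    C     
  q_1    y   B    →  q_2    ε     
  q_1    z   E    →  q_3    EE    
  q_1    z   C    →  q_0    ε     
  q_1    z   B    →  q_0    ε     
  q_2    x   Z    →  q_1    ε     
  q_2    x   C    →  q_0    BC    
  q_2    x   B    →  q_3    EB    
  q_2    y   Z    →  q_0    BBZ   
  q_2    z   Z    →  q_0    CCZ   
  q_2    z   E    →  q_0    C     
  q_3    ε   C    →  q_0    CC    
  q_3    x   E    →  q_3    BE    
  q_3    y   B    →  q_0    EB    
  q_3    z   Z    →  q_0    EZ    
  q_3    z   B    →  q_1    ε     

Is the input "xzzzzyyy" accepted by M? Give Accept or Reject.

Reject

(q_0, xzzzzyyy, Z)
  read x, top Z: go to q_3, push Z → (q_3, zzzzyyy, Z)
  read z, top Z: go to q_0, push EZ → (q_0, zzzyyy, EZ)
  read z, top E: go to q_1, push CE → (q_1, zzyyy, CEZ)
  read z, top C: go to q_0, push ε → (q_0, zyyy, EZ)
  read z, top E: go to q_1, push CE → (q_1, yyy, CEZ)
  read y, top C: go to q_1, push C → (q_1, yy, CEZ)
  read y, top C: go to q_1, push C → (q_1, y, CEZ)
  read y, top C: go to q_1, push C → (q_1, ε, CEZ)
All input consumed; stack is CEZ, not empty, and no further ε-move applies.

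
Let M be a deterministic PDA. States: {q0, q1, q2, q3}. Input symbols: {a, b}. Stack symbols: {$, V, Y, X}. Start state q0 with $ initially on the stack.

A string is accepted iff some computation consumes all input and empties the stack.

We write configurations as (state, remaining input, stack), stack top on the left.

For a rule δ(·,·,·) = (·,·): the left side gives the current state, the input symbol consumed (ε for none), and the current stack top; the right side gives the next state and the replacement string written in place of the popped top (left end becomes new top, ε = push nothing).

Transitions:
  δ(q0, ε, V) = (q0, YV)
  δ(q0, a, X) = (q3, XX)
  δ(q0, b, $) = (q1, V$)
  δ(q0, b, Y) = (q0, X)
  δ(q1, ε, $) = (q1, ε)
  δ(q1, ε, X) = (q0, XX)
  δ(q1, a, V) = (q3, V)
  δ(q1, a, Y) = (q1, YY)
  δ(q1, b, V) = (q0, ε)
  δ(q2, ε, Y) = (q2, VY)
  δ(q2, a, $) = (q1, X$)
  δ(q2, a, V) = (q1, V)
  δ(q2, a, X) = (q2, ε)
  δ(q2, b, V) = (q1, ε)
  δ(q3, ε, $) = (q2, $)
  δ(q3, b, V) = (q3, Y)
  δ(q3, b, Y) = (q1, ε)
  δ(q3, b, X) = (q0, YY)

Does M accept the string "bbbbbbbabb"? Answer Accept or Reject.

(q0, bbbbbbbabb, $) ⊢ (q1, bbbbbbabb, V$) ⊢ (q0, bbbbbabb, $) ⊢ (q1, bbbbabb, V$) ⊢ (q0, bbbabb, $) ⊢ (q1, bbabb, V$) ⊢ (q0, babb, $) ⊢ (q1, abb, V$) ⊢ (q3, bb, V$) ⊢ (q3, b, Y$) ⊢ (q1, ε, $) ⊢ (q1, ε, ε)
All input consumed and the stack is empty.

Accept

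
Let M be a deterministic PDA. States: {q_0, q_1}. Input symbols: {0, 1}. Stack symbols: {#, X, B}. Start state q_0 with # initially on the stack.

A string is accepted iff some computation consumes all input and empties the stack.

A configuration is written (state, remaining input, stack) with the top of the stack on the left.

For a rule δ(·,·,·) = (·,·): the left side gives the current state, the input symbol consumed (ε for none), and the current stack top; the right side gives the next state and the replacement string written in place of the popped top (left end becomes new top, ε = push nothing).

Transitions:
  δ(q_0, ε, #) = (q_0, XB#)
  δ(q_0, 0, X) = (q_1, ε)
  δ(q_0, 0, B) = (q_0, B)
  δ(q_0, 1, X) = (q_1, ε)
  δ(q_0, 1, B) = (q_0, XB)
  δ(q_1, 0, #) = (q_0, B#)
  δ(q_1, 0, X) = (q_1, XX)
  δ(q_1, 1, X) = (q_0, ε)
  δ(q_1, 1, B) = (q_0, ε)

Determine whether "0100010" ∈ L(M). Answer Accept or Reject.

(q_0, 0100010, #)
  ε-move, top #: go to q_0, push XB# → (q_0, 0100010, XB#)
  read 0, top X: go to q_1, push ε → (q_1, 100010, B#)
  read 1, top B: go to q_0, push ε → (q_0, 00010, #)
  ε-move, top #: go to q_0, push XB# → (q_0, 00010, XB#)
  read 0, top X: go to q_1, push ε → (q_1, 0010, B#)
No transition applies at (q_1, 0010, B#); input not fully consumed.

Reject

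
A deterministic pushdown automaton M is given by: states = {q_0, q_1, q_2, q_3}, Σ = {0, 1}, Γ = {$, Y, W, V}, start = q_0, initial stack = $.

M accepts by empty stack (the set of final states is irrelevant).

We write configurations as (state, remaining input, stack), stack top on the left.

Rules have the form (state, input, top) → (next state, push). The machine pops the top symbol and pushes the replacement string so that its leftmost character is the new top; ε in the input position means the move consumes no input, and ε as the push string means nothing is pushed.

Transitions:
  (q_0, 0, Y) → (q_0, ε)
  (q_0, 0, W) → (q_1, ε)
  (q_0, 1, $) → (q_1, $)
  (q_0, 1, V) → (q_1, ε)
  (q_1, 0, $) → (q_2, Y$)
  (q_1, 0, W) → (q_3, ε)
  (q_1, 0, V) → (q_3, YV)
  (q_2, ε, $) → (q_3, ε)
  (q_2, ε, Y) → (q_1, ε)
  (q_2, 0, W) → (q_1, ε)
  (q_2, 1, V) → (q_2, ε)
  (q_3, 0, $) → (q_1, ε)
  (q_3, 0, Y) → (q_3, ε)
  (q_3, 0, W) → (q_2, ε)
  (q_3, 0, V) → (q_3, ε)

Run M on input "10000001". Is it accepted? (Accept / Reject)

Reject

(q_0, 10000001, $)
  read 1, top $: go to q_1, push $ → (q_1, 0000001, $)
  read 0, top $: go to q_2, push Y$ → (q_2, 000001, Y$)
  ε-move, top Y: go to q_1, push ε → (q_1, 000001, $)
  read 0, top $: go to q_2, push Y$ → (q_2, 00001, Y$)
  ε-move, top Y: go to q_1, push ε → (q_1, 00001, $)
  read 0, top $: go to q_2, push Y$ → (q_2, 0001, Y$)
  ε-move, top Y: go to q_1, push ε → (q_1, 0001, $)
  read 0, top $: go to q_2, push Y$ → (q_2, 001, Y$)
  ε-move, top Y: go to q_1, push ε → (q_1, 001, $)
  read 0, top $: go to q_2, push Y$ → (q_2, 01, Y$)
  ε-move, top Y: go to q_1, push ε → (q_1, 01, $)
  read 0, top $: go to q_2, push Y$ → (q_2, 1, Y$)
  ε-move, top Y: go to q_1, push ε → (q_1, 1, $)
No transition applies at (q_1, 1, $); input not fully consumed.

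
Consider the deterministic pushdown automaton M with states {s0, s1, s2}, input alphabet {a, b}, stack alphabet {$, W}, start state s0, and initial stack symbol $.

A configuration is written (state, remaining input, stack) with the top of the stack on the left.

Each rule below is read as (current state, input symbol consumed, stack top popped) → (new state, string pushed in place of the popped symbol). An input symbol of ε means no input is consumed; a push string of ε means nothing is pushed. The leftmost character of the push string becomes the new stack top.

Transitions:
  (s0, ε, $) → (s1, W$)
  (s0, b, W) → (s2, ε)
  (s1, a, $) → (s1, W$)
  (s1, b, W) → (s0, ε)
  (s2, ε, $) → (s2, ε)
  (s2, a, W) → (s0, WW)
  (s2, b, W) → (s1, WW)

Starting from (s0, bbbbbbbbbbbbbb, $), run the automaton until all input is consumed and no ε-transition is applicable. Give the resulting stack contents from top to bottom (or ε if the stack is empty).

W$

(s0, bbbbbbbbbbbbbb, $)
  ε-move, top $: go to s1, push W$ → (s1, bbbbbbbbbbbbbb, W$)
  read b, top W: go to s0, push ε → (s0, bbbbbbbbbbbbb, $)
  ε-move, top $: go to s1, push W$ → (s1, bbbbbbbbbbbbb, W$)
  read b, top W: go to s0, push ε → (s0, bbbbbbbbbbbb, $)
  ε-move, top $: go to s1, push W$ → (s1, bbbbbbbbbbbb, W$)
  read b, top W: go to s0, push ε → (s0, bbbbbbbbbbb, $)
  ε-move, top $: go to s1, push W$ → (s1, bbbbbbbbbbb, W$)
  read b, top W: go to s0, push ε → (s0, bbbbbbbbbb, $)
  ε-move, top $: go to s1, push W$ → (s1, bbbbbbbbbb, W$)
  read b, top W: go to s0, push ε → (s0, bbbbbbbbb, $)
  ε-move, top $: go to s1, push W$ → (s1, bbbbbbbbb, W$)
  read b, top W: go to s0, push ε → (s0, bbbbbbbb, $)
  ε-move, top $: go to s1, push W$ → (s1, bbbbbbbb, W$)
  read b, top W: go to s0, push ε → (s0, bbbbbbb, $)
  ε-move, top $: go to s1, push W$ → (s1, bbbbbbb, W$)
  read b, top W: go to s0, push ε → (s0, bbbbbb, $)
  ε-move, top $: go to s1, push W$ → (s1, bbbbbb, W$)
  read b, top W: go to s0, push ε → (s0, bbbbb, $)
  ε-move, top $: go to s1, push W$ → (s1, bbbbb, W$)
  read b, top W: go to s0, push ε → (s0, bbbb, $)
  ε-move, top $: go to s1, push W$ → (s1, bbbb, W$)
  read b, top W: go to s0, push ε → (s0, bbb, $)
  ε-move, top $: go to s1, push W$ → (s1, bbb, W$)
  read b, top W: go to s0, push ε → (s0, bb, $)
  ε-move, top $: go to s1, push W$ → (s1, bb, W$)
  read b, top W: go to s0, push ε → (s0, b, $)
  ε-move, top $: go to s1, push W$ → (s1, b, W$)
  read b, top W: go to s0, push ε → (s0, ε, $)
  ε-move, top $: go to s1, push W$ → (s1, ε, W$)
All input consumed in state s1 with stack W$.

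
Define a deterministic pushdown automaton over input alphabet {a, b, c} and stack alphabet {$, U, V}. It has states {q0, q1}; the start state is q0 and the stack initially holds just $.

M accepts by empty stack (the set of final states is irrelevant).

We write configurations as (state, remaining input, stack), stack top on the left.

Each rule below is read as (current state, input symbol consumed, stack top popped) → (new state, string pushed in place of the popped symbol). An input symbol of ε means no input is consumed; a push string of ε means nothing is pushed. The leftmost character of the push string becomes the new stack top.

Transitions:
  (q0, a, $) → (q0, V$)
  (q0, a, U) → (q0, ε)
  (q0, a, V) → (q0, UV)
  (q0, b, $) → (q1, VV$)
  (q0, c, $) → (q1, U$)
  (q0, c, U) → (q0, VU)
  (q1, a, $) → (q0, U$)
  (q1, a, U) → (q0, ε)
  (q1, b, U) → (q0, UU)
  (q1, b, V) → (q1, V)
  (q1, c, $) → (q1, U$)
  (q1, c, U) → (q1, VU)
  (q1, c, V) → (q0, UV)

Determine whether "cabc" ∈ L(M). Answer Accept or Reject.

Reject

(q0, cabc, $) ⊢ (q1, abc, U$) ⊢ (q0, bc, $) ⊢ (q1, c, VV$) ⊢ (q0, ε, UVV$)
All input consumed; stack is UVV$, not empty, and no further ε-move applies.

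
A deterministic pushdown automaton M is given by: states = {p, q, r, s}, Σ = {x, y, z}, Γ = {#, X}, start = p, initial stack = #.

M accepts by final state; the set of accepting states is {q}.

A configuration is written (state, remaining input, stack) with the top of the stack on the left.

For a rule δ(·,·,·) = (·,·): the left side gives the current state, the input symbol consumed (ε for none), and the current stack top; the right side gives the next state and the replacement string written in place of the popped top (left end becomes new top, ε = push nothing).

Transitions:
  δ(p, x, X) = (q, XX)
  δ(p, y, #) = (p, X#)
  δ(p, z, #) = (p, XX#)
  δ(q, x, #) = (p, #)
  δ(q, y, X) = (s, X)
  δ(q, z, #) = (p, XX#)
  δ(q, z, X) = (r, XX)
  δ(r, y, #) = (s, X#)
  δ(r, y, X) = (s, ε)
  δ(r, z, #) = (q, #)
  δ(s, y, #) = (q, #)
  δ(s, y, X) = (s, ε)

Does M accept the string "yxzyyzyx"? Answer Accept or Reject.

Reject

(p, yxzyyzyx, #)
  read y, top #: go to p, push X# → (p, xzyyzyx, X#)
  read x, top X: go to q, push XX → (q, zyyzyx, XX#)
  read z, top X: go to r, push XX → (r, yyzyx, XXX#)
  read y, top X: go to s, push ε → (s, yzyx, XX#)
  read y, top X: go to s, push ε → (s, zyx, X#)
No transition applies at (s, zyx, X#); input not fully consumed.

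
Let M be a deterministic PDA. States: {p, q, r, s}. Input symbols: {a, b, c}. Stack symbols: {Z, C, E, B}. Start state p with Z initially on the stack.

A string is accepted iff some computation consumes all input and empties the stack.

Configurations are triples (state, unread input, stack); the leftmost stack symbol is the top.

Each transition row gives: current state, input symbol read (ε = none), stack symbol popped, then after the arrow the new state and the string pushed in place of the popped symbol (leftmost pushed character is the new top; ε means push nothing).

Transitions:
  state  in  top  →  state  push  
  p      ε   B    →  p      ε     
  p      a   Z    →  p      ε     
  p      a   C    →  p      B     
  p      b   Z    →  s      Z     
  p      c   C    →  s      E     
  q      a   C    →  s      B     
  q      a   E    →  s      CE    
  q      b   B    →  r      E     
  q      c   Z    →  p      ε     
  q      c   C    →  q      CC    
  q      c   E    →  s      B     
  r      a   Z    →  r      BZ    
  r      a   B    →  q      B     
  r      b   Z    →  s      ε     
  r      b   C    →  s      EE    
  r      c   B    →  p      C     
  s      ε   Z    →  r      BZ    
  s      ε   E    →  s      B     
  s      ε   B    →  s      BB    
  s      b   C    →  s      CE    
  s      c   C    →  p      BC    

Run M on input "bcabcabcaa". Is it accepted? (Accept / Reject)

Accept

(p, bcabcabcaa, Z)
  read b, top Z: go to s, push Z → (s, cabcabcaa, Z)
  ε-move, top Z: go to r, push BZ → (r, cabcabcaa, BZ)
  read c, top B: go to p, push C → (p, abcabcaa, CZ)
  read a, top C: go to p, push B → (p, bcabcaa, BZ)
  ε-move, top B: go to p, push ε → (p, bcabcaa, Z)
  read b, top Z: go to s, push Z → (s, cabcaa, Z)
  ε-move, top Z: go to r, push BZ → (r, cabcaa, BZ)
  read c, top B: go to p, push C → (p, abcaa, CZ)
  read a, top C: go to p, push B → (p, bcaa, BZ)
  ε-move, top B: go to p, push ε → (p, bcaa, Z)
  read b, top Z: go to s, push Z → (s, caa, Z)
  ε-move, top Z: go to r, push BZ → (r, caa, BZ)
  read c, top B: go to p, push C → (p, aa, CZ)
  read a, top C: go to p, push B → (p, a, BZ)
  ε-move, top B: go to p, push ε → (p, a, Z)
  read a, top Z: go to p, push ε → (p, ε, ε)
All input consumed and the stack is empty.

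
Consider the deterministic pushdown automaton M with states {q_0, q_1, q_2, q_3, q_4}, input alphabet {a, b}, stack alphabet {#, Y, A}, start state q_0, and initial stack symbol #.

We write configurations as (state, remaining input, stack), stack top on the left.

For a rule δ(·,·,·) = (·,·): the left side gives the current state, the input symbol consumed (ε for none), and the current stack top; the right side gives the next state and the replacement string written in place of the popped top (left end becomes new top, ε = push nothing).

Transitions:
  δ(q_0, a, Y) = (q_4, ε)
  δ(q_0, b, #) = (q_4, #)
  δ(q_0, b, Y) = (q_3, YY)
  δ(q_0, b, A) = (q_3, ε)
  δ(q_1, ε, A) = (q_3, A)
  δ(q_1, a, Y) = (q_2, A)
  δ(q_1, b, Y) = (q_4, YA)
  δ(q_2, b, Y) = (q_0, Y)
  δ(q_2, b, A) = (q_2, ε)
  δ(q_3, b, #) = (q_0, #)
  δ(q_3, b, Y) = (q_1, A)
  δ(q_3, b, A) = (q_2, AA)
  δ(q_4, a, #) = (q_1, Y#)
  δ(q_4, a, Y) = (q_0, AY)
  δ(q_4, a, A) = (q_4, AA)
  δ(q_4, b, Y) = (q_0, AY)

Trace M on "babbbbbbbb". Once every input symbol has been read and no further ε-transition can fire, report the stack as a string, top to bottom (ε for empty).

#

(q_0, babbbbbbbb, #)
  read b, top #: go to q_4, push # → (q_4, abbbbbbbb, #)
  read a, top #: go to q_1, push Y# → (q_1, bbbbbbbb, Y#)
  read b, top Y: go to q_4, push YA → (q_4, bbbbbbb, YA#)
  read b, top Y: go to q_0, push AY → (q_0, bbbbbb, AYA#)
  read b, top A: go to q_3, push ε → (q_3, bbbbb, YA#)
  read b, top Y: go to q_1, push A → (q_1, bbbb, AA#)
  ε-move, top A: go to q_3, push A → (q_3, bbbb, AA#)
  read b, top A: go to q_2, push AA → (q_2, bbb, AAA#)
  read b, top A: go to q_2, push ε → (q_2, bb, AA#)
  read b, top A: go to q_2, push ε → (q_2, b, A#)
  read b, top A: go to q_2, push ε → (q_2, ε, #)
All input consumed in state q_2 with stack #.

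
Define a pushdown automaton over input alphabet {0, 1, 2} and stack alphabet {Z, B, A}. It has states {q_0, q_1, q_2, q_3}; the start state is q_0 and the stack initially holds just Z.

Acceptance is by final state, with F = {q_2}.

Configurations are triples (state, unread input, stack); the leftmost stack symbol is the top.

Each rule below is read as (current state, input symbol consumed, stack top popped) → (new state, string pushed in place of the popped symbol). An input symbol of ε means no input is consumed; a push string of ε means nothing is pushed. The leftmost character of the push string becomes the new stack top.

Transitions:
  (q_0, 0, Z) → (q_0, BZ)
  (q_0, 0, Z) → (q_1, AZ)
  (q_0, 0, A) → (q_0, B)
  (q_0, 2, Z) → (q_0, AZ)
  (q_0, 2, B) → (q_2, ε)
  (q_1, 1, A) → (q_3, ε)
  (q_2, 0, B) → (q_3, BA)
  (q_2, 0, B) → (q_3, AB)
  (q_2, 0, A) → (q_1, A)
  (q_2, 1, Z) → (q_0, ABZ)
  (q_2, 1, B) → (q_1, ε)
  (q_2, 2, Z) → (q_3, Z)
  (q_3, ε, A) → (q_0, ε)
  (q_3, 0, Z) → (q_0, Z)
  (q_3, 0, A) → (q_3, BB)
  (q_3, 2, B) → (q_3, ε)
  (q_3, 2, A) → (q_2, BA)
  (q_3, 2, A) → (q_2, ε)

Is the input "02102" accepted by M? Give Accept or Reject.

Accept

One accepting computation: (q_0, 02102, Z) ⊢ (q_0, 2102, BZ) ⊢ (q_2, 102, Z) ⊢ (q_0, 02, ABZ) ⊢ (q_0, 2, BBZ) ⊢ (q_2, ε, BZ)
All input consumed and state q_2 ∈ F.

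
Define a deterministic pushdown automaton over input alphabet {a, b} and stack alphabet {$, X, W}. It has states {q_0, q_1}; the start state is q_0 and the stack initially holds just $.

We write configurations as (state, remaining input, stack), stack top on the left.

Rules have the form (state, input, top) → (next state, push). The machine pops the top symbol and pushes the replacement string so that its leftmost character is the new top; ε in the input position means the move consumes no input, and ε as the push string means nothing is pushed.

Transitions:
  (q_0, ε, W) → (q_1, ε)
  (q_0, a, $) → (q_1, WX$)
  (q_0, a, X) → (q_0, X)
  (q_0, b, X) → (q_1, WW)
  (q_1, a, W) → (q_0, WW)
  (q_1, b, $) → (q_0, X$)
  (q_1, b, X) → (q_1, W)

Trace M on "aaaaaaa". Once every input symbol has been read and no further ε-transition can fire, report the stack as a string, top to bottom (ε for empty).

WX$

(q_0, aaaaaaa, $)
  read a, top $: go to q_1, push WX$ → (q_1, aaaaaa, WX$)
  read a, top W: go to q_0, push WW → (q_0, aaaaa, WWX$)
  ε-move, top W: go to q_1, push ε → (q_1, aaaaa, WX$)
  read a, top W: go to q_0, push WW → (q_0, aaaa, WWX$)
  ε-move, top W: go to q_1, push ε → (q_1, aaaa, WX$)
  read a, top W: go to q_0, push WW → (q_0, aaa, WWX$)
  ε-move, top W: go to q_1, push ε → (q_1, aaa, WX$)
  read a, top W: go to q_0, push WW → (q_0, aa, WWX$)
  ε-move, top W: go to q_1, push ε → (q_1, aa, WX$)
  read a, top W: go to q_0, push WW → (q_0, a, WWX$)
  ε-move, top W: go to q_1, push ε → (q_1, a, WX$)
  read a, top W: go to q_0, push WW → (q_0, ε, WWX$)
  ε-move, top W: go to q_1, push ε → (q_1, ε, WX$)
All input consumed in state q_1 with stack WX$.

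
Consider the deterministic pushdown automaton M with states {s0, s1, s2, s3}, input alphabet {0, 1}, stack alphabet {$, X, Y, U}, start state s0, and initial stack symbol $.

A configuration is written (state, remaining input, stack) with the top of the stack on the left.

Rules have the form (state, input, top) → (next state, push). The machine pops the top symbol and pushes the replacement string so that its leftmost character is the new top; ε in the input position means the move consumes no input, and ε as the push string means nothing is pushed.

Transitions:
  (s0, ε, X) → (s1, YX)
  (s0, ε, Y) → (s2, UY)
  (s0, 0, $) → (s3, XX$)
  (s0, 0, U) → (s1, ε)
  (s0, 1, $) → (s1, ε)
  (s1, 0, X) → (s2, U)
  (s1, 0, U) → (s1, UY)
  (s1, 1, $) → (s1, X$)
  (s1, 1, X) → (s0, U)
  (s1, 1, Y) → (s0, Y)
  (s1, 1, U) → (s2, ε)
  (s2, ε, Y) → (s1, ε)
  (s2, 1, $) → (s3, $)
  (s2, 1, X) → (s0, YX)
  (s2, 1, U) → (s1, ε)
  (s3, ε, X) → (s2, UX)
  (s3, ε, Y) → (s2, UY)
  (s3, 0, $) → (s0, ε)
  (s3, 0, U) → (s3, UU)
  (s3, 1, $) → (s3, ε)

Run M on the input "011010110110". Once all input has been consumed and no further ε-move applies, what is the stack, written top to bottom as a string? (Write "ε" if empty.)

(s0, 011010110110, $) ⊢ (s3, 11010110110, XX$) ⊢ (s2, 11010110110, UXX$) ⊢ (s1, 1010110110, XX$) ⊢ (s0, 010110110, UX$) ⊢ (s1, 10110110, X$) ⊢ (s0, 0110110, U$) ⊢ (s1, 110110, $) ⊢ (s1, 10110, X$) ⊢ (s0, 0110, U$) ⊢ (s1, 110, $) ⊢ (s1, 10, X$) ⊢ (s0, 0, U$) ⊢ (s1, ε, $)
All input consumed in state s1 with stack $.

$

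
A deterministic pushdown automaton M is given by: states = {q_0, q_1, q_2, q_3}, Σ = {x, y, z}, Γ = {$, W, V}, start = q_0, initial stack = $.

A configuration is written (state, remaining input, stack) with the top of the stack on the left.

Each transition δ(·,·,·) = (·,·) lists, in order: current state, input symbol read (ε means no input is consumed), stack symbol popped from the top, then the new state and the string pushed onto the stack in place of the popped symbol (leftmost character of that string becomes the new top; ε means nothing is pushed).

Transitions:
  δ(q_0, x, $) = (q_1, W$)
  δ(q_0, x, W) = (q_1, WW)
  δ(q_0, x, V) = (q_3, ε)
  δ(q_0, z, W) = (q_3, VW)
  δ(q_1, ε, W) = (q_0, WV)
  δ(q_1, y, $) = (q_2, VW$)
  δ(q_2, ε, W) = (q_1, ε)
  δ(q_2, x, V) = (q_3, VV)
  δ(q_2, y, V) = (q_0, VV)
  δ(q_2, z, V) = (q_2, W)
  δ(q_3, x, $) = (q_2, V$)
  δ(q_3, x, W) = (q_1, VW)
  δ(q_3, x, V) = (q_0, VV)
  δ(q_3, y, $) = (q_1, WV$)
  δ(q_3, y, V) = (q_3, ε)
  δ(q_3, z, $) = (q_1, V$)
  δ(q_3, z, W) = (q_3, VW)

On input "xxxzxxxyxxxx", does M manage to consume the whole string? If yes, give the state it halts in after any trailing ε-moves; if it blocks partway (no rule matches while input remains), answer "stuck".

(q_0, xxxzxxxyxxxx, $)
  read x, top $: go to q_1, push W$ → (q_1, xxzxxxyxxxx, W$)
  ε-move, top W: go to q_0, push WV → (q_0, xxzxxxyxxxx, WV$)
  read x, top W: go to q_1, push WW → (q_1, xzxxxyxxxx, WWV$)
  ε-move, top W: go to q_0, push WV → (q_0, xzxxxyxxxx, WVWV$)
  read x, top W: go to q_1, push WW → (q_1, zxxxyxxxx, WWVWV$)
  ε-move, top W: go to q_0, push WV → (q_0, zxxxyxxxx, WVWVWV$)
  read z, top W: go to q_3, push VW → (q_3, xxxyxxxx, VWVWVWV$)
  read x, top V: go to q_0, push VV → (q_0, xxyxxxx, VVWVWVWV$)
  read x, top V: go to q_3, push ε → (q_3, xyxxxx, VWVWVWV$)
  read x, top V: go to q_0, push VV → (q_0, yxxxx, VVWVWVWV$)
No transition for (q_0, y, top V); M blocks with input yxxxx remaining.

stuck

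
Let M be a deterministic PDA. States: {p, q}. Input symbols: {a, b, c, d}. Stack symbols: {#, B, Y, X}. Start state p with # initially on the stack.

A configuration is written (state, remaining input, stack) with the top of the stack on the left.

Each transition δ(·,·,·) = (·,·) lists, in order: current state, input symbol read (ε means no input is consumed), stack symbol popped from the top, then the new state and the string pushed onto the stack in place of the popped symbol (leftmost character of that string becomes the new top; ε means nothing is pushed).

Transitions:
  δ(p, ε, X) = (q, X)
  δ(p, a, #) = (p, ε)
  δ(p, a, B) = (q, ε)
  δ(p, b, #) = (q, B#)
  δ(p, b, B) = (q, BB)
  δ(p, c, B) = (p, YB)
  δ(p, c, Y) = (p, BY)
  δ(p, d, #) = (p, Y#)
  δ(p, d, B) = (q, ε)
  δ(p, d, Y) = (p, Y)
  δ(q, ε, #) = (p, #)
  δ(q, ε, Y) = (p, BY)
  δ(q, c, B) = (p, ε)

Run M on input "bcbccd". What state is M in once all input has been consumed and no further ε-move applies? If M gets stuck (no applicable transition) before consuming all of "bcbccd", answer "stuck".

(p, bcbccd, #)
  read b, top #: go to q, push B# → (q, cbccd, B#)
  read c, top B: go to p, push ε → (p, bccd, #)
  read b, top #: go to q, push B# → (q, ccd, B#)
  read c, top B: go to p, push ε → (p, cd, #)
No transition for (p, c, top #); M blocks with input cd remaining.

stuck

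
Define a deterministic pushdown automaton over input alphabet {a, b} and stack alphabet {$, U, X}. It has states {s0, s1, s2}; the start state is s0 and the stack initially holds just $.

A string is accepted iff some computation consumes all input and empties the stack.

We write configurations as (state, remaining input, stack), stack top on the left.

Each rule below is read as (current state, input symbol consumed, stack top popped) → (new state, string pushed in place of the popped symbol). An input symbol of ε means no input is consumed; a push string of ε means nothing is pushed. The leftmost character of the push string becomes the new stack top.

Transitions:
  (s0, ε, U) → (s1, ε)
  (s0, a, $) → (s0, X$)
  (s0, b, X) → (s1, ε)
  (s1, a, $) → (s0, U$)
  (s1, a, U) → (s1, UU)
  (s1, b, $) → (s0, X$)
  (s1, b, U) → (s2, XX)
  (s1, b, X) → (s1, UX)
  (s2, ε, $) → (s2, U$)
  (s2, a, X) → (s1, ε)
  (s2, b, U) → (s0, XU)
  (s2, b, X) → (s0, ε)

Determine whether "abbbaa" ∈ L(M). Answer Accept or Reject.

(s0, abbbaa, $)
  read a, top $: go to s0, push X$ → (s0, bbbaa, X$)
  read b, top X: go to s1, push ε → (s1, bbaa, $)
  read b, top $: go to s0, push X$ → (s0, baa, X$)
  read b, top X: go to s1, push ε → (s1, aa, $)
  read a, top $: go to s0, push U$ → (s0, a, U$)
  ε-move, top U: go to s1, push ε → (s1, a, $)
  read a, top $: go to s0, push U$ → (s0, ε, U$)
  ε-move, top U: go to s1, push ε → (s1, ε, $)
All input consumed; stack is $, not empty, and no further ε-move applies.

Reject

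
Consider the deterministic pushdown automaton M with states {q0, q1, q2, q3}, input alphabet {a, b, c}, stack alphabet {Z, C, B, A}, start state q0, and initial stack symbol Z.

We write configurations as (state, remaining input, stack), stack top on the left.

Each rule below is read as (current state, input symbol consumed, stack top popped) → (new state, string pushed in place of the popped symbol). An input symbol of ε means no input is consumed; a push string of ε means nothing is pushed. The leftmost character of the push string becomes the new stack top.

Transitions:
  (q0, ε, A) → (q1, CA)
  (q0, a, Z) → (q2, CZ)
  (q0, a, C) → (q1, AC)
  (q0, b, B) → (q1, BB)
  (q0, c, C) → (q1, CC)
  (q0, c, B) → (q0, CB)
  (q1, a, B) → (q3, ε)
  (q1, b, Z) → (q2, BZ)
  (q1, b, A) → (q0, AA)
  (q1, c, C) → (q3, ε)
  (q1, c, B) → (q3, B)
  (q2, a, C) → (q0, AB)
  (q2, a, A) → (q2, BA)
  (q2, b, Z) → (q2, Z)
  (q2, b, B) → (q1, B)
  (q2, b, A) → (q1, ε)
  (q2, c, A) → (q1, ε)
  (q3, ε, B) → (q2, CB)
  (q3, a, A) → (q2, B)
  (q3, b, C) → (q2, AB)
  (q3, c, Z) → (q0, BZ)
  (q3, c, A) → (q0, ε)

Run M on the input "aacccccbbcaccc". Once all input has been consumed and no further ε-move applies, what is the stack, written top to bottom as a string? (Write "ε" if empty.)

(q0, aacccccbbcaccc, Z)
  read a, top Z: go to q2, push CZ → (q2, acccccbbcaccc, CZ)
  read a, top C: go to q0, push AB → (q0, cccccbbcaccc, ABZ)
  ε-move, top A: go to q1, push CA → (q1, cccccbbcaccc, CABZ)
  read c, top C: go to q3, push ε → (q3, ccccbbcaccc, ABZ)
  read c, top A: go to q0, push ε → (q0, cccbbcaccc, BZ)
  read c, top B: go to q0, push CB → (q0, ccbbcaccc, CBZ)
  read c, top C: go to q1, push CC → (q1, cbbcaccc, CCBZ)
  read c, top C: go to q3, push ε → (q3, bbcaccc, CBZ)
  read b, top C: go to q2, push AB → (q2, bcaccc, ABBZ)
  read b, top A: go to q1, push ε → (q1, caccc, BBZ)
  read c, top B: go to q3, push B → (q3, accc, BBZ)
  ε-move, top B: go to q2, push CB → (q2, accc, CBBZ)
  read a, top C: go to q0, push AB → (q0, ccc, ABBBZ)
  ε-move, top A: go to q1, push CA → (q1, ccc, CABBBZ)
  read c, top C: go to q3, push ε → (q3, cc, ABBBZ)
  read c, top A: go to q0, push ε → (q0, c, BBBZ)
  read c, top B: go to q0, push CB → (q0, ε, CBBBZ)
All input consumed in state q0 with stack CBBBZ.

CBBBZ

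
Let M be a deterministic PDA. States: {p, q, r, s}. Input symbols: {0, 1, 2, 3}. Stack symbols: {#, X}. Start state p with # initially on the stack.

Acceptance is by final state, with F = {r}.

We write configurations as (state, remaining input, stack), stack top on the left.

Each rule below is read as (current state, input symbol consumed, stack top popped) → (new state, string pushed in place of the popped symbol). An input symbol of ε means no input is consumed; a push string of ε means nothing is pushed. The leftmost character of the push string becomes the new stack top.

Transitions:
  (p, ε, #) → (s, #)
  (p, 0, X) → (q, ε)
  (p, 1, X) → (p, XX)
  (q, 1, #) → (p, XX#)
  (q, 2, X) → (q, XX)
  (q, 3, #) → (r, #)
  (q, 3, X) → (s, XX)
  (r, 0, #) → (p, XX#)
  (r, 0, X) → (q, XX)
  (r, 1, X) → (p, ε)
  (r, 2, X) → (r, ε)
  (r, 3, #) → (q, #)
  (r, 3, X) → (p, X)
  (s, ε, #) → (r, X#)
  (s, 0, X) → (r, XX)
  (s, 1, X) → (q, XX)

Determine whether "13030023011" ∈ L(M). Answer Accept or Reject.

(p, 13030023011, #) ⊢ (s, 13030023011, #) ⊢ (r, 13030023011, X#) ⊢ (p, 3030023011, #) ⊢ (s, 3030023011, #) ⊢ (r, 3030023011, X#) ⊢ (p, 030023011, X#) ⊢ (q, 30023011, #) ⊢ (r, 0023011, #) ⊢ (p, 023011, XX#) ⊢ (q, 23011, X#) ⊢ (q, 3011, XX#) ⊢ (s, 011, XXX#) ⊢ (r, 11, XXXX#) ⊢ (p, 1, XXX#) ⊢ (p, ε, XXXX#)
All input consumed; state p ∉ F and no further ε-move applies.

Reject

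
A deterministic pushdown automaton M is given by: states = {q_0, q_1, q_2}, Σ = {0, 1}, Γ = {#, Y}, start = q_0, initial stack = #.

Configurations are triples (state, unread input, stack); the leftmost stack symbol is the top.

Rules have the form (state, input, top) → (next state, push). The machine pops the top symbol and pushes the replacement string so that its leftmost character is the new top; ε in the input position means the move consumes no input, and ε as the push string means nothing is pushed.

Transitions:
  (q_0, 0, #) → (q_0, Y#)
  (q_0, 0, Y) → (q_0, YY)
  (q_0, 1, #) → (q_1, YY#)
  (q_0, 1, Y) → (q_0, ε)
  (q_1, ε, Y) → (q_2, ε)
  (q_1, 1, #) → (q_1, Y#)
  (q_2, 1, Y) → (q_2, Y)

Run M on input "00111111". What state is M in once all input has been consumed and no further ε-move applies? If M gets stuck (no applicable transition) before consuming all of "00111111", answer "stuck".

q_2

(q_0, 00111111, #) ⊢ (q_0, 0111111, Y#) ⊢ (q_0, 111111, YY#) ⊢ (q_0, 11111, Y#) ⊢ (q_0, 1111, #) ⊢ (q_1, 111, YY#) ⊢ (q_2, 111, Y#) ⊢ (q_2, 11, Y#) ⊢ (q_2, 1, Y#) ⊢ (q_2, ε, Y#)
All input consumed; M is in state q_2.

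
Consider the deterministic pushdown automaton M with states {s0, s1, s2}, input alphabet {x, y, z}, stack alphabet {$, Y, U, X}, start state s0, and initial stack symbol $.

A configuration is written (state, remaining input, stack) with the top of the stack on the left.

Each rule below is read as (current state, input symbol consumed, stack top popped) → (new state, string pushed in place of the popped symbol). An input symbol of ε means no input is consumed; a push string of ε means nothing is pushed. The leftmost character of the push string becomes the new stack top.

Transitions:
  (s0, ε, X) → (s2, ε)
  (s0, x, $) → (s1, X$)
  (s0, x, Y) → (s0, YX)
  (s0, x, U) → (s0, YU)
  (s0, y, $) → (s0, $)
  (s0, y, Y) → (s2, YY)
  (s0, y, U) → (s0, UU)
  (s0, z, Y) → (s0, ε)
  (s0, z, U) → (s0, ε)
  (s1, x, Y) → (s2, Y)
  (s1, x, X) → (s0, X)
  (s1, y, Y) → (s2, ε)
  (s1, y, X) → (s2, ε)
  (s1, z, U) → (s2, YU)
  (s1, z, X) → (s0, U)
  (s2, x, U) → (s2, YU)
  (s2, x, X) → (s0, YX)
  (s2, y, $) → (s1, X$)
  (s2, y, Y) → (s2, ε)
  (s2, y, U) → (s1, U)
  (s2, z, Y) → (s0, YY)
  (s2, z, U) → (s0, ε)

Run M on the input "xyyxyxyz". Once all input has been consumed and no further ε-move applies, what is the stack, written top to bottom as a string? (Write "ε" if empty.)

U$

(s0, xyyxyxyz, $)
  read x, top $: go to s1, push X$ → (s1, yyxyxyz, X$)
  read y, top X: go to s2, push ε → (s2, yxyxyz, $)
  read y, top $: go to s1, push X$ → (s1, xyxyz, X$)
  read x, top X: go to s0, push X → (s0, yxyz, X$)
  ε-move, top X: go to s2, push ε → (s2, yxyz, $)
  read y, top $: go to s1, push X$ → (s1, xyz, X$)
  read x, top X: go to s0, push X → (s0, yz, X$)
  ε-move, top X: go to s2, push ε → (s2, yz, $)
  read y, top $: go to s1, push X$ → (s1, z, X$)
  read z, top X: go to s0, push U → (s0, ε, U$)
All input consumed in state s0 with stack U$.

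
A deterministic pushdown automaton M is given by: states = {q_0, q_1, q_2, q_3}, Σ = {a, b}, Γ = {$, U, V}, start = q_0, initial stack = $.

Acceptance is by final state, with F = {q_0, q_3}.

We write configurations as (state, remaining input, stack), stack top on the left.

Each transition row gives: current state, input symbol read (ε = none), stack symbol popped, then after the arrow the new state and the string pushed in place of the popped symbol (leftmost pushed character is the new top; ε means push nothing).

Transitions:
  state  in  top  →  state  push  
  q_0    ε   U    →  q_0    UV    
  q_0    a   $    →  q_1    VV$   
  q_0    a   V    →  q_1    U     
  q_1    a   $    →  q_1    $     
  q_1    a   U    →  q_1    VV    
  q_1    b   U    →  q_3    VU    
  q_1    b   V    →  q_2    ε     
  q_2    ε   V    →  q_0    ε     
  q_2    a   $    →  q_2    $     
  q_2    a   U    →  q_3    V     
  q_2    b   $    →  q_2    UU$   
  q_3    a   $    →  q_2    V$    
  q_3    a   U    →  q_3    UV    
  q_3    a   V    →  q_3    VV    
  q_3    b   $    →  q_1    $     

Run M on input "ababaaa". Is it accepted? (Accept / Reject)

(q_0, ababaaa, $)
  read a, top $: go to q_1, push VV$ → (q_1, babaaa, VV$)
  read b, top V: go to q_2, push ε → (q_2, abaaa, V$)
  ε-move, top V: go to q_0, push ε → (q_0, abaaa, $)
  read a, top $: go to q_1, push VV$ → (q_1, baaa, VV$)
  read b, top V: go to q_2, push ε → (q_2, aaa, V$)
  ε-move, top V: go to q_0, push ε → (q_0, aaa, $)
  read a, top $: go to q_1, push VV$ → (q_1, aa, VV$)
No transition applies at (q_1, aa, VV$); input not fully consumed.

Reject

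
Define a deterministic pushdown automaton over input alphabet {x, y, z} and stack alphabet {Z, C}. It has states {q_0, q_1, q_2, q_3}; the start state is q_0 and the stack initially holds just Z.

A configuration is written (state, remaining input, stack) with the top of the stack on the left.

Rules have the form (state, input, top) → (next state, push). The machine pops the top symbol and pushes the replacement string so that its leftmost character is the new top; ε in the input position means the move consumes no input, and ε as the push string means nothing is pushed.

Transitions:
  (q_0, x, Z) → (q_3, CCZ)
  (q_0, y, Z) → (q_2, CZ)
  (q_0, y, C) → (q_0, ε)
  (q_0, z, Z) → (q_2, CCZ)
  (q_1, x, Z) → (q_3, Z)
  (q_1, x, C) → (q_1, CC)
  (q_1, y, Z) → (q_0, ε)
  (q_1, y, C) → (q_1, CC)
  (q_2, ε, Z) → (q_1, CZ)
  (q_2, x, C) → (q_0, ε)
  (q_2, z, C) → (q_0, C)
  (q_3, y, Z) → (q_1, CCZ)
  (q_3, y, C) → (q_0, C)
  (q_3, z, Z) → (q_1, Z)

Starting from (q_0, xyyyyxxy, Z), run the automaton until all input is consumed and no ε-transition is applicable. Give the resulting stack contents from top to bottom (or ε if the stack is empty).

(q_0, xyyyyxxy, Z)
  read x, top Z: go to q_3, push CCZ → (q_3, yyyyxxy, CCZ)
  read y, top C: go to q_0, push C → (q_0, yyyxxy, CCZ)
  read y, top C: go to q_0, push ε → (q_0, yyxxy, CZ)
  read y, top C: go to q_0, push ε → (q_0, yxxy, Z)
  read y, top Z: go to q_2, push CZ → (q_2, xxy, CZ)
  read x, top C: go to q_0, push ε → (q_0, xy, Z)
  read x, top Z: go to q_3, push CCZ → (q_3, y, CCZ)
  read y, top C: go to q_0, push C → (q_0, ε, CCZ)
All input consumed in state q_0 with stack CCZ.

CCZ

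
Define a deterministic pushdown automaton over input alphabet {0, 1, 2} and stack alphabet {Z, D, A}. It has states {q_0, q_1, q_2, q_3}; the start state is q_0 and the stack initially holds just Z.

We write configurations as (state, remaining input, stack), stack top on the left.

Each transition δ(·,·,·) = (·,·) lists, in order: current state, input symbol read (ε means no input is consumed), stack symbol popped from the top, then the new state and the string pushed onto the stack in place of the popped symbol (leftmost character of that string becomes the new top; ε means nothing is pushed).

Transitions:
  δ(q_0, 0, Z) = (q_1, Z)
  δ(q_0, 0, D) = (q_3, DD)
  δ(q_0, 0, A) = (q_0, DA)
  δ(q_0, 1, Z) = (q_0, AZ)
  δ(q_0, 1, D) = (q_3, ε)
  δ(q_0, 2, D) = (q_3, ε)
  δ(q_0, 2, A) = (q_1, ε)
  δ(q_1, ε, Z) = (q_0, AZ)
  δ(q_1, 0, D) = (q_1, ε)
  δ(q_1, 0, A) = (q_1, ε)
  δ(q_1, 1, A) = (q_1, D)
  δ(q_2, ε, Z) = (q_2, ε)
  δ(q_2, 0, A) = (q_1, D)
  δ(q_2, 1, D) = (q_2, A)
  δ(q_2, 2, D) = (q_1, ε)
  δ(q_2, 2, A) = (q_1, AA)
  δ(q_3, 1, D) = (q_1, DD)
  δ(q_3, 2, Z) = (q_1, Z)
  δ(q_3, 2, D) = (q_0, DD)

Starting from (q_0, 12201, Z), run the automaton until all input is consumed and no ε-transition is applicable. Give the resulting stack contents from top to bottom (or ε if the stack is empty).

(q_0, 12201, Z)
  read 1, top Z: go to q_0, push AZ → (q_0, 2201, AZ)
  read 2, top A: go to q_1, push ε → (q_1, 201, Z)
  ε-move, top Z: go to q_0, push AZ → (q_0, 201, AZ)
  read 2, top A: go to q_1, push ε → (q_1, 01, Z)
  ε-move, top Z: go to q_0, push AZ → (q_0, 01, AZ)
  read 0, top A: go to q_0, push DA → (q_0, 1, DAZ)
  read 1, top D: go to q_3, push ε → (q_3, ε, AZ)
All input consumed in state q_3 with stack AZ.

AZ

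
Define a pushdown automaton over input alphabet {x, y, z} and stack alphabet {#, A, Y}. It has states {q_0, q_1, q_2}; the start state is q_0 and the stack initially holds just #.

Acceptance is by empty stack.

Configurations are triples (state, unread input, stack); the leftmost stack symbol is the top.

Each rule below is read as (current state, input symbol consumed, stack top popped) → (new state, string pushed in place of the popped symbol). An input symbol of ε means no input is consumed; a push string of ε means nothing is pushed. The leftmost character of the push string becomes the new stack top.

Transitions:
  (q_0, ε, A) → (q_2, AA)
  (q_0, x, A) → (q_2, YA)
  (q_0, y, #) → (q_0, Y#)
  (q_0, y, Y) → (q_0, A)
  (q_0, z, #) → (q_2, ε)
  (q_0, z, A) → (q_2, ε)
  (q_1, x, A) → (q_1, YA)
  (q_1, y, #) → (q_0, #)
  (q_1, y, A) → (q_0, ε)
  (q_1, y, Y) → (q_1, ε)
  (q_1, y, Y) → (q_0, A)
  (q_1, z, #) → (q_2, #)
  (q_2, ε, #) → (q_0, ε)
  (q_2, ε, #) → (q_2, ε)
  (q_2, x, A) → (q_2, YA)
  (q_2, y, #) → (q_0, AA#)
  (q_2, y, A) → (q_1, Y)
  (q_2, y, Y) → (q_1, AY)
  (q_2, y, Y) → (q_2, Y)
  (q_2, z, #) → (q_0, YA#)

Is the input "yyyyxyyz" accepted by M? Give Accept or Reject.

One accepting computation: (q_0, yyyyxyyz, #) ⊢ (q_0, yyyxyyz, Y#) ⊢ (q_0, yyxyyz, A#) ⊢ (q_2, yyxyyz, AA#) ⊢ (q_1, yxyyz, YA#) ⊢ (q_1, xyyz, A#) ⊢ (q_1, yyz, YA#) ⊢ (q_1, yz, A#) ⊢ (q_0, z, #) ⊢ (q_2, ε, ε)
All input consumed and the stack is empty.

Accept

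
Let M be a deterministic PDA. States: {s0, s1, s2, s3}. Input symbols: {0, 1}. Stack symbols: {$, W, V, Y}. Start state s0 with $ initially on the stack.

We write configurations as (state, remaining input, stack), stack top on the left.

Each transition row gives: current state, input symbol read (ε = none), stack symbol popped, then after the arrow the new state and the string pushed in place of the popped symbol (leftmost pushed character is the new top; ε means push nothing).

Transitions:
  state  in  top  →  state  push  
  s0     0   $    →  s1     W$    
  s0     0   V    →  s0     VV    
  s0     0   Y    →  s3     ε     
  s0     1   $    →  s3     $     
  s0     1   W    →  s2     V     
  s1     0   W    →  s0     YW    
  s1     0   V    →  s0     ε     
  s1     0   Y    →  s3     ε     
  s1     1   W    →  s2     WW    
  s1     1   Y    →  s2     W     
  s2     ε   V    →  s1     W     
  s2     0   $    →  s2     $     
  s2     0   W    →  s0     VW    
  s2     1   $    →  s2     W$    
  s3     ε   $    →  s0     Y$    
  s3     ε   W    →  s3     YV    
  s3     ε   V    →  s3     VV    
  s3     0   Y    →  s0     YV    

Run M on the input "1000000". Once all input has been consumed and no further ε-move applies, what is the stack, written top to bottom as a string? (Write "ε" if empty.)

(s0, 1000000, $)
  read 1, top $: go to s3, push $ → (s3, 000000, $)
  ε-move, top $: go to s0, push Y$ → (s0, 000000, Y$)
  read 0, top Y: go to s3, push ε → (s3, 00000, $)
  ε-move, top $: go to s0, push Y$ → (s0, 00000, Y$)
  read 0, top Y: go to s3, push ε → (s3, 0000, $)
  ε-move, top $: go to s0, push Y$ → (s0, 0000, Y$)
  read 0, top Y: go to s3, push ε → (s3, 000, $)
  ε-move, top $: go to s0, push Y$ → (s0, 000, Y$)
  read 0, top Y: go to s3, push ε → (s3, 00, $)
  ε-move, top $: go to s0, push Y$ → (s0, 00, Y$)
  read 0, top Y: go to s3, push ε → (s3, 0, $)
  ε-move, top $: go to s0, push Y$ → (s0, 0, Y$)
  read 0, top Y: go to s3, push ε → (s3, ε, $)
  ε-move, top $: go to s0, push Y$ → (s0, ε, Y$)
All input consumed in state s0 with stack Y$.

Y$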